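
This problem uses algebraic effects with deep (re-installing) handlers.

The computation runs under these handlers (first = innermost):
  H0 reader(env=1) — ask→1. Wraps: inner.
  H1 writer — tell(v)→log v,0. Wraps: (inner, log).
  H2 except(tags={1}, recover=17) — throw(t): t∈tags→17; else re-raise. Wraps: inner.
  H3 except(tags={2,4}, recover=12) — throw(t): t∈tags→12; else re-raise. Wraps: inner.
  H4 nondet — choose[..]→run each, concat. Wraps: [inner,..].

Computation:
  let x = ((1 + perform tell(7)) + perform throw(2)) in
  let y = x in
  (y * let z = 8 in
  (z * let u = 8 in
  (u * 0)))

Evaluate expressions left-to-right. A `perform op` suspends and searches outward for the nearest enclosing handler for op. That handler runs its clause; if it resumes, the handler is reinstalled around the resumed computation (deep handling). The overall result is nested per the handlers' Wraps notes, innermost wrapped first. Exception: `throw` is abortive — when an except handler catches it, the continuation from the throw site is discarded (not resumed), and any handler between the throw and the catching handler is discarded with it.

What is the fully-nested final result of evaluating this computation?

Answer: [12]

Working:
tell(7) @ H1 ⇒ log+=7
throw(2) @ H2 re-raised
throw(2) @ H3 caught ⇒ 12
H4 returns [12]
= [12]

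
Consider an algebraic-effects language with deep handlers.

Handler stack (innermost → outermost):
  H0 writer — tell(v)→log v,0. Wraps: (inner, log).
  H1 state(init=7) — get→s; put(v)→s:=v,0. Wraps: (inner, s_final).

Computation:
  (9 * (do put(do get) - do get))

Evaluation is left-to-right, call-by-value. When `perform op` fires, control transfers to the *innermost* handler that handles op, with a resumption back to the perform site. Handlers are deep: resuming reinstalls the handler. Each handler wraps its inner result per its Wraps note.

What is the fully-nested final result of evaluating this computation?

Answer: ((-63, ()), 7)

Working:
get @ H1 ⇒ 7
put(7) @ H1 ⇒ s:=7
get @ H1 ⇒ 7
H0 returns (-63, ())
H1 returns ((-63, ()), 7)
= ((-63, ()), 7)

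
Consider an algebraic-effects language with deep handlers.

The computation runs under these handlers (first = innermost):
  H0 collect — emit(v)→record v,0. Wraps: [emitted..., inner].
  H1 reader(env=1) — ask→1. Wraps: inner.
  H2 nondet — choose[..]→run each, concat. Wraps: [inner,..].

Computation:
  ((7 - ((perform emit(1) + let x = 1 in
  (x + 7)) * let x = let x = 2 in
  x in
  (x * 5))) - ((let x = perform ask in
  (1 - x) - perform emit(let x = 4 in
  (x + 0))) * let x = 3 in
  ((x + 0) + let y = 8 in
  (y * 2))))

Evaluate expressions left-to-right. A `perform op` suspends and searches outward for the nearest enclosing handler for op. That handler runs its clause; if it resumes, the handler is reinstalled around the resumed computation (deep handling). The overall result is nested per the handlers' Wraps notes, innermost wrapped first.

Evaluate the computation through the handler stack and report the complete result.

Answer: [[1, 4, -73]]

Working:
emit(1) @ H0 ⇒ out+=1
ask @ H1 ⇒ 1
emit(4) @ H0 ⇒ out+=4
H0 returns [1, 4, -73]
H1 returns [1, 4, -73]
H2 returns [[1, 4, -73]]
= [[1, 4, -73]]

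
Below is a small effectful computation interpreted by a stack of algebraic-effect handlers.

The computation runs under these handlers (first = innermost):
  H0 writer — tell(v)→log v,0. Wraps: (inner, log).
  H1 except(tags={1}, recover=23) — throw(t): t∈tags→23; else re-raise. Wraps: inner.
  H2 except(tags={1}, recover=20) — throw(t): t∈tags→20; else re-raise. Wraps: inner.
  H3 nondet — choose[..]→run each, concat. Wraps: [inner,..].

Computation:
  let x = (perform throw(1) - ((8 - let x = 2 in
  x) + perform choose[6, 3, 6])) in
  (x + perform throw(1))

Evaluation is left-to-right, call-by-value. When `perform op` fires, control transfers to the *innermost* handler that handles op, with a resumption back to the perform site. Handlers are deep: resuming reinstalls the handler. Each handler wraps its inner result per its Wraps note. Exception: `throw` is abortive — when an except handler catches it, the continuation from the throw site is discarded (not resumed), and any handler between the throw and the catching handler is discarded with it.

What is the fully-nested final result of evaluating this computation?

Working:
throw(1) @ H1 caught ⇒ 23
H2 returns 23
H3 returns [23]
= [23]

Answer: [23]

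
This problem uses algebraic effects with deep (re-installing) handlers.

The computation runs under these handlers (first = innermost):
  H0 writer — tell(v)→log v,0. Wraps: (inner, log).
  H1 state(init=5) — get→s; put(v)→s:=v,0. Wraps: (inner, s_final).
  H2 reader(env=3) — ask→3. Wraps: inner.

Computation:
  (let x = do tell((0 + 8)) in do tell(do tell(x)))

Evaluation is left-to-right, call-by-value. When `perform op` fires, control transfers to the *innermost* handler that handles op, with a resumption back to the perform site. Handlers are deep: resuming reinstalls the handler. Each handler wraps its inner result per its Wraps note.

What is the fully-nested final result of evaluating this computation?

Answer: ((0, (8, 0, 0)), 5)

Step-by-step:
tell(8) @ H0 ⇒ log+=8
tell(0) @ H0 ⇒ log+=0
tell(0) @ H0 ⇒ log+=0
H0 returns (0, (8, 0, 0))
H1 returns ((0, (8, 0, 0)), 5)
H2 returns ((0, (8, 0, 0)), 5)
= ((0, (8, 0, 0)), 5)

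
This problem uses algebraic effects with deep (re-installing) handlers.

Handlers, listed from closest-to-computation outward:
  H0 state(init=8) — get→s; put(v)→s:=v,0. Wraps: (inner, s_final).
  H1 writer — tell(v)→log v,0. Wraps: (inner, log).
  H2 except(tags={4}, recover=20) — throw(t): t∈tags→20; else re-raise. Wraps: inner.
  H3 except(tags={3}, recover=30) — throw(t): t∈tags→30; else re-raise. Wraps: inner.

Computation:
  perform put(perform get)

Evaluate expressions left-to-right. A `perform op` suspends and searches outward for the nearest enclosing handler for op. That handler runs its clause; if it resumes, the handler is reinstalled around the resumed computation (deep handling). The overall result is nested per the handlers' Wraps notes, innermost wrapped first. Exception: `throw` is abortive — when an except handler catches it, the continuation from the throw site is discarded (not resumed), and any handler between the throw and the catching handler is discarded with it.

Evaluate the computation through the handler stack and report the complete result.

Answer: ((0, 8), ())

Step-by-step:
get @ H0 ⇒ 8
put(8) @ H0 ⇒ s:=8
H0 returns (0, 8)
H1 returns ((0, 8), ())
H2 returns ((0, 8), ())
H3 returns ((0, 8), ())
= ((0, 8), ())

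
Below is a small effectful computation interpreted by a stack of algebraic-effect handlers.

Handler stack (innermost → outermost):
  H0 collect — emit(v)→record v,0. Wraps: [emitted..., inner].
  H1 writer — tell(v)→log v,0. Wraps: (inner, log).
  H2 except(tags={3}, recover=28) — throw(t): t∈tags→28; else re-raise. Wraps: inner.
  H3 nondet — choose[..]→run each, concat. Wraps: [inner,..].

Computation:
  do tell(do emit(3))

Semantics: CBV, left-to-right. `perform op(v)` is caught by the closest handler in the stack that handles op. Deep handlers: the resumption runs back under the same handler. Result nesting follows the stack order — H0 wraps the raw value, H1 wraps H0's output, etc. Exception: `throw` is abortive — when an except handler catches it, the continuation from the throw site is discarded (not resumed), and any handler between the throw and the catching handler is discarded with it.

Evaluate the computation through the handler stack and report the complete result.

Step-by-step:
emit(3) @ H0 ⇒ out+=3
tell(0) @ H1 ⇒ log+=0
H0 returns [3, 0]
H1 returns ([3, 0], (0))
H2 returns ([3, 0], (0))
H3 returns [([3, 0], (0))]
= [([3, 0], (0))]

Answer: [([3, 0], (0))]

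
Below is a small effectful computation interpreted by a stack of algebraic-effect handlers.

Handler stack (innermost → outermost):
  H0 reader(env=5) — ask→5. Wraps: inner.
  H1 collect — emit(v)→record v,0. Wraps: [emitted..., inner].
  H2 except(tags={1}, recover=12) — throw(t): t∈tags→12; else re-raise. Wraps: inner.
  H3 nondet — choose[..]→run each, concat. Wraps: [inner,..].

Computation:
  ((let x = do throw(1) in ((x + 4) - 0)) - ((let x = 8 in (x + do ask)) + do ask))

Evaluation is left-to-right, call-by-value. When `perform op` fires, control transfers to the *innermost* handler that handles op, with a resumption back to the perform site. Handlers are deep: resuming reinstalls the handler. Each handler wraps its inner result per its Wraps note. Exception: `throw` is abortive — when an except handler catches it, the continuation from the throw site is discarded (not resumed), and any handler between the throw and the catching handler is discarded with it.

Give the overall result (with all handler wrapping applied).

Answer: [12]

Step-by-step:
throw(1) @ H2 caught ⇒ 12
H3 returns [12]
= [12]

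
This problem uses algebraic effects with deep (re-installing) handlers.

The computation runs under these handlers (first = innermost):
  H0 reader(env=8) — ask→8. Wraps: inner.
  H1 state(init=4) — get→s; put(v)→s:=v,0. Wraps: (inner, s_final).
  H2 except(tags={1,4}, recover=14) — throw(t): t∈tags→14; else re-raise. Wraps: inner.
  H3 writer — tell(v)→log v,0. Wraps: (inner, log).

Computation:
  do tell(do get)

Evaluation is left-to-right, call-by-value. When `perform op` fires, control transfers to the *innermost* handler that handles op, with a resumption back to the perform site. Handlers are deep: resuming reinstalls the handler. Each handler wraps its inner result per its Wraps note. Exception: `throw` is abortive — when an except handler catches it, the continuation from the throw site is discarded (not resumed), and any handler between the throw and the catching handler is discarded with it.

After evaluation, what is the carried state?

Step-by-step:
get @ H1 ⇒ 4
tell(4) @ H3 ⇒ log+=4
H0 returns 0
H1 returns (0, 4)
H2 returns (0, 4)
H3 returns ((0, 4), (4))
= ((0, 4), (4))

Answer: 4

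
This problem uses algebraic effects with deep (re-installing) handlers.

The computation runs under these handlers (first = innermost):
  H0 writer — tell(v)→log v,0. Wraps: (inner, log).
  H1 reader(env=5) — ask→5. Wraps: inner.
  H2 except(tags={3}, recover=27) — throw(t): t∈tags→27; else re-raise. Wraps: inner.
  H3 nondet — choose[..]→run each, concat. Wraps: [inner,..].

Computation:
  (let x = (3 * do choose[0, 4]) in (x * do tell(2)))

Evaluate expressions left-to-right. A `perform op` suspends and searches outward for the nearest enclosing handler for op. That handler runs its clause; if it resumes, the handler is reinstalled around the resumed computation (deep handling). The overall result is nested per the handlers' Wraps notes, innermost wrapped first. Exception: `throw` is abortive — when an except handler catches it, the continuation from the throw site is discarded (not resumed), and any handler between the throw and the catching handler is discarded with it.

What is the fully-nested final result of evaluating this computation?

Answer: [(0, (2)), (0, (2))]

Working:
choose[0, 4] @ H3
  branch[0] choose=0:
    tell(2) @ H0 ⇒ log+=2
    H0 returns (0, (2))
    H1 returns (0, (2))
    H2 returns (0, (2))
    H3 returns [(0, (2))]
  branch[1] choose=4:
    tell(2) @ H0 ⇒ log+=2
    H0 returns (0, (2))
    H1 returns (0, (2))
    H2 returns (0, (2))
    H3 returns [(0, (2))]
= [(0, (2)), (0, (2))]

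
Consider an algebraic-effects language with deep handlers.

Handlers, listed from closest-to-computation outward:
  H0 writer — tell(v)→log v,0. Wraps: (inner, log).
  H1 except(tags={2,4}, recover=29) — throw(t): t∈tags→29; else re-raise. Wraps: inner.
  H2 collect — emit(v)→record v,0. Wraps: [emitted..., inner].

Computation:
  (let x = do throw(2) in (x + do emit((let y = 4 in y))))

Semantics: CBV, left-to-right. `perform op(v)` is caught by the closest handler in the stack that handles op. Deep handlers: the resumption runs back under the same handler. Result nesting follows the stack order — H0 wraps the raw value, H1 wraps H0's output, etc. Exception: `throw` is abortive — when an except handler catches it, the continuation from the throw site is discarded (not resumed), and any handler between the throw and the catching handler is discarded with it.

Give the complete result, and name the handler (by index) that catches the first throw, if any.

Working:
throw(2) @ H1 caught ⇒ 29
H2 returns [29]
= [29]

Answer: [29] ; first throw caught by: H1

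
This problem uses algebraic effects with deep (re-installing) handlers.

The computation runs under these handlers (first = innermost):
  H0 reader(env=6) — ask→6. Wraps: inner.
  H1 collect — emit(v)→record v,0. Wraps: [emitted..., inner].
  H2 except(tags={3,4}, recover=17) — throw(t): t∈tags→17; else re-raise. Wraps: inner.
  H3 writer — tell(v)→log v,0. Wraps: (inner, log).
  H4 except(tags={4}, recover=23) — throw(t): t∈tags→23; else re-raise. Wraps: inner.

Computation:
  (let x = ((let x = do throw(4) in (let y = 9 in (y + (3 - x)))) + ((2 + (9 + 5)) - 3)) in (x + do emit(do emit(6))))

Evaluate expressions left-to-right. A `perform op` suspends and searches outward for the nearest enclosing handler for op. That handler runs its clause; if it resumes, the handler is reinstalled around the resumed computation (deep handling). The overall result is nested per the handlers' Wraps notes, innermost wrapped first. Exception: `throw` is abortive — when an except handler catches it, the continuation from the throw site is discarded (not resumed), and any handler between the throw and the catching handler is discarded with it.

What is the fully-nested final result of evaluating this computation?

Answer: (17, ())

Evaluation trace:
throw(4) @ H2 caught ⇒ 17
H3 returns (17, ())
H4 returns (17, ())
= (17, ())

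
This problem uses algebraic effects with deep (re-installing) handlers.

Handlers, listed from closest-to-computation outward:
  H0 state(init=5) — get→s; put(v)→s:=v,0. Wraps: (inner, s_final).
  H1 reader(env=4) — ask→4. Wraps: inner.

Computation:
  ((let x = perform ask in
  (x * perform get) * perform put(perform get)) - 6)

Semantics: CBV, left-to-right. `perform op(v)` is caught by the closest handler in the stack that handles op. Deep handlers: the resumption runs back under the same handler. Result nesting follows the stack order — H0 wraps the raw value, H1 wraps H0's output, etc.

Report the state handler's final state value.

Working:
ask @ H1 ⇒ 4
get @ H0 ⇒ 5
get @ H0 ⇒ 5
put(5) @ H0 ⇒ s:=5
H0 returns (-6, 5)
H1 returns (-6, 5)
= (-6, 5)

Answer: 5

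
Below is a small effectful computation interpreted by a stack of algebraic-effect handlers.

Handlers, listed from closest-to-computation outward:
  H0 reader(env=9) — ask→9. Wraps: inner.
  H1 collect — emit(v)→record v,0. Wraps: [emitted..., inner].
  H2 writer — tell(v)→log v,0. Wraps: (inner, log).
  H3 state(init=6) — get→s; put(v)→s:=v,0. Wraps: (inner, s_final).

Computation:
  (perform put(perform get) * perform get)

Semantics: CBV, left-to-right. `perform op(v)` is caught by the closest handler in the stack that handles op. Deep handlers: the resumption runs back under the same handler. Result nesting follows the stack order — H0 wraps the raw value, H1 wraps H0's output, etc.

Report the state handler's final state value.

Evaluation trace:
get @ H3 ⇒ 6
put(6) @ H3 ⇒ s:=6
get @ H3 ⇒ 6
H0 returns 0
H1 returns [0]
H2 returns ([0], ())
H3 returns (([0], ()), 6)
= (([0], ()), 6)

Answer: 6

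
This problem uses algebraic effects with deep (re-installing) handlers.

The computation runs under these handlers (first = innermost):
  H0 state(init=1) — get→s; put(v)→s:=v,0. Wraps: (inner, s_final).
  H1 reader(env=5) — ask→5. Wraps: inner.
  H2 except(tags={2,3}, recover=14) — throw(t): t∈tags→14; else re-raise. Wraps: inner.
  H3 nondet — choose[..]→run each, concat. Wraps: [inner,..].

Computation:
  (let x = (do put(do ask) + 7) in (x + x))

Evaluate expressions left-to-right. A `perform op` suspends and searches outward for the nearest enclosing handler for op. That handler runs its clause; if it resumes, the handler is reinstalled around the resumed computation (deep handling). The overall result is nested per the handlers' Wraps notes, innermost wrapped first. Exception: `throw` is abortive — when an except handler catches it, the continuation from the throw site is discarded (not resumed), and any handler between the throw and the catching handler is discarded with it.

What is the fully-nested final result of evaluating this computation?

Working:
ask @ H1 ⇒ 5
put(5) @ H0 ⇒ s:=5
H0 returns (14, 5)
H1 returns (14, 5)
H2 returns (14, 5)
H3 returns [(14, 5)]
= [(14, 5)]

Answer: [(14, 5)]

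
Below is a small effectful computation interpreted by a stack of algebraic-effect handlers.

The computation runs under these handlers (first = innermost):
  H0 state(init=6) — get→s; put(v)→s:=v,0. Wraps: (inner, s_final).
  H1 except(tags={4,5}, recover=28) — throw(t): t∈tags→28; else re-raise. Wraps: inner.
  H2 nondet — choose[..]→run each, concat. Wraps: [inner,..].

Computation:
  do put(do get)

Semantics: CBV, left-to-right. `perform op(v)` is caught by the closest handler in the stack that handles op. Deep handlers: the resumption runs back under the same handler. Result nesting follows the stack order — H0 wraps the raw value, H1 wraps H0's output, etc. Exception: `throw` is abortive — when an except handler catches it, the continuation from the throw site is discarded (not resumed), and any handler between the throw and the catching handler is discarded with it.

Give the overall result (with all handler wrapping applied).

Working:
get @ H0 ⇒ 6
put(6) @ H0 ⇒ s:=6
H0 returns (0, 6)
H1 returns (0, 6)
H2 returns [(0, 6)]
= [(0, 6)]

Answer: [(0, 6)]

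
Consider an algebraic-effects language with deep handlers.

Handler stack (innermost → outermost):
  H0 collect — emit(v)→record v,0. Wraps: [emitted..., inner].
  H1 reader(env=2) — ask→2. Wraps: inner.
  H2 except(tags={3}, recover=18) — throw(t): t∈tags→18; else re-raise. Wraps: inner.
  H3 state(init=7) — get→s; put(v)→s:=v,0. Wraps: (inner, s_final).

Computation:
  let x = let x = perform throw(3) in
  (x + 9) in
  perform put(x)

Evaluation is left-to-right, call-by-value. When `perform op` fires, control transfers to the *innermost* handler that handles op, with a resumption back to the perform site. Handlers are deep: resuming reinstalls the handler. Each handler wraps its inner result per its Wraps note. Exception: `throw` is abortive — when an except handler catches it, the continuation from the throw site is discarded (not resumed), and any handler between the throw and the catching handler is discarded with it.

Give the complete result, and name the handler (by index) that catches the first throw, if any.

Step-by-step:
throw(3) @ H2 caught ⇒ 18
H3 returns (18, 7)
= (18, 7)

Answer: (18, 7) ; first throw caught by: H2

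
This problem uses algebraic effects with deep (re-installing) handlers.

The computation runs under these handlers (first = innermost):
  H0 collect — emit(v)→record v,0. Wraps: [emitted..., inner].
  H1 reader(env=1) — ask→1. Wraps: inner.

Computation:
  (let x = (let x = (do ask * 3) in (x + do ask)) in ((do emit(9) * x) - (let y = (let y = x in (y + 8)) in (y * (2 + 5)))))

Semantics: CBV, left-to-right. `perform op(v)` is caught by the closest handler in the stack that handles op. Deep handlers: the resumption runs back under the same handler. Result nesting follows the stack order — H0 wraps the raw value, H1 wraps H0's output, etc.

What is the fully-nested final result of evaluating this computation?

Working:
ask @ H1 ⇒ 1
ask @ H1 ⇒ 1
emit(9) @ H0 ⇒ out+=9
H0 returns [9, -84]
H1 returns [9, -84]
= [9, -84]

Answer: [9, -84]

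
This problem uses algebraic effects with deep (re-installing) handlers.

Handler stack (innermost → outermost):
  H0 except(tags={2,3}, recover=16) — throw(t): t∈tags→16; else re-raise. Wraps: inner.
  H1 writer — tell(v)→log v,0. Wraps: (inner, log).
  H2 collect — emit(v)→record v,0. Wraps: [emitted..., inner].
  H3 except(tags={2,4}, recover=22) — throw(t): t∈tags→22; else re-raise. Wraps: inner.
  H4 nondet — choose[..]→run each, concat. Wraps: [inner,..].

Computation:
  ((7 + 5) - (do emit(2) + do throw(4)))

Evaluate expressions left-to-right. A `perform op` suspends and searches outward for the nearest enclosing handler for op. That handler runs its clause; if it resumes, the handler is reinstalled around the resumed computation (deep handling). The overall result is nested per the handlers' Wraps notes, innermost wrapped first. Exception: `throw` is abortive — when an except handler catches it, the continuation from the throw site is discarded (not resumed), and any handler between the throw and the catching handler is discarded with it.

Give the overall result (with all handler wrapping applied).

Answer: [22]

Working:
emit(2) @ H2 ⇒ out+=2
throw(4) @ H0 re-raised
throw(4) @ H3 caught ⇒ 22
H4 returns [22]
= [22]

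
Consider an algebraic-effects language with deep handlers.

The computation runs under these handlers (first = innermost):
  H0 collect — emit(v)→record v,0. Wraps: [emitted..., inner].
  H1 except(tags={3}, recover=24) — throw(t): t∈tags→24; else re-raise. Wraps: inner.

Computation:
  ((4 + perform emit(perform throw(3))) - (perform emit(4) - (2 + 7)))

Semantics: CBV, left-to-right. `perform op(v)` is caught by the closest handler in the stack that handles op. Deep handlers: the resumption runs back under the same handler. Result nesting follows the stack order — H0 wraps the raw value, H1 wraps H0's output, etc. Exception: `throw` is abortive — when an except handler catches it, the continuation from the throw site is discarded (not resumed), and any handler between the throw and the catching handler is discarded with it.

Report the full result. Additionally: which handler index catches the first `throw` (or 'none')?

Answer: 24 ; first throw caught by: H1

Working:
throw(3) @ H1 caught ⇒ 24
= 24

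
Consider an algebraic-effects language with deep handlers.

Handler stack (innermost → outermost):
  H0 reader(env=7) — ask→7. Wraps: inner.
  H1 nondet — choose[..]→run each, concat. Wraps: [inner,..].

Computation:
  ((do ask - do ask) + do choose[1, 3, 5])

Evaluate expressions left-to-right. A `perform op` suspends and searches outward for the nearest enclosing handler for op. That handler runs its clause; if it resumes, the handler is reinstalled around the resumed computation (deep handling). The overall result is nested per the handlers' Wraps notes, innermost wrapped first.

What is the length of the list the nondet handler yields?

Evaluation trace:
ask @ H0 ⇒ 7
ask @ H0 ⇒ 7
choose[1, 3, 5] @ H1
  branch[0] choose=1:
    H0 returns 1
    H1 returns [1]
  branch[1] choose=3:
    H0 returns 3
    H1 returns [3]
  branch[2] choose=5:
    H0 returns 5
    H1 returns [5]
= [1, 3, 5]

Answer: 3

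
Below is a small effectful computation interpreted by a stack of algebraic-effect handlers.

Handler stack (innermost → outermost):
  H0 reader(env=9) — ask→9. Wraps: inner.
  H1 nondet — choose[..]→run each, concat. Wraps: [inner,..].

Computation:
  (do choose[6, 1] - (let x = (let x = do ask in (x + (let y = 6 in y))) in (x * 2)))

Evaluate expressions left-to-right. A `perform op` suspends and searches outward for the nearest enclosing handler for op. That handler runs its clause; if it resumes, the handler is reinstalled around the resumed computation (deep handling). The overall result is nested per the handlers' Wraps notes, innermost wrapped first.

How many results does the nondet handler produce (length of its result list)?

Answer: 2

Evaluation trace:
choose[6, 1] @ H1
  branch[0] choose=6:
    ask @ H0 ⇒ 9
    H0 returns -24
    H1 returns [-24]
  branch[1] choose=1:
    ask @ H0 ⇒ 9
    H0 returns -29
    H1 returns [-29]
= [-24, -29]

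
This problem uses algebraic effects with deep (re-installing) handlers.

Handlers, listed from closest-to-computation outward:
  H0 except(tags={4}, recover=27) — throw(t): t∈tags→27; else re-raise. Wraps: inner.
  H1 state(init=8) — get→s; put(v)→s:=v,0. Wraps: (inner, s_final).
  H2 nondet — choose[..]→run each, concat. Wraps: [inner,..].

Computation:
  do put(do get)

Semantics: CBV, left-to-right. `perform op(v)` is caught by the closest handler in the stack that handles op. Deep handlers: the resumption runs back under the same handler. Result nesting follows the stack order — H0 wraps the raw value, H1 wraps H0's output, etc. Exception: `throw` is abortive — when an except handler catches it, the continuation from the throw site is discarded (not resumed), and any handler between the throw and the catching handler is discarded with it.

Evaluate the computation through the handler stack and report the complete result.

Answer: [(0, 8)]

Evaluation trace:
get @ H1 ⇒ 8
put(8) @ H1 ⇒ s:=8
H0 returns 0
H1 returns (0, 8)
H2 returns [(0, 8)]
= [(0, 8)]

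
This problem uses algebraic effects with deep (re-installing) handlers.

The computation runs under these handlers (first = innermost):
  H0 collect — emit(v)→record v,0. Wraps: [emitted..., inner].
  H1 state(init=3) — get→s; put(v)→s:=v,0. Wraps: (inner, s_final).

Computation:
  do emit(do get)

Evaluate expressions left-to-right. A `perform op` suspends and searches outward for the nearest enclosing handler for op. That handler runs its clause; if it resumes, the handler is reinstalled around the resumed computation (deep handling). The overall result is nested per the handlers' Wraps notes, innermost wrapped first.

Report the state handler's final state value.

Answer: 3

Step-by-step:
get @ H1 ⇒ 3
emit(3) @ H0 ⇒ out+=3
H0 returns [3, 0]
H1 returns ([3, 0], 3)
= ([3, 0], 3)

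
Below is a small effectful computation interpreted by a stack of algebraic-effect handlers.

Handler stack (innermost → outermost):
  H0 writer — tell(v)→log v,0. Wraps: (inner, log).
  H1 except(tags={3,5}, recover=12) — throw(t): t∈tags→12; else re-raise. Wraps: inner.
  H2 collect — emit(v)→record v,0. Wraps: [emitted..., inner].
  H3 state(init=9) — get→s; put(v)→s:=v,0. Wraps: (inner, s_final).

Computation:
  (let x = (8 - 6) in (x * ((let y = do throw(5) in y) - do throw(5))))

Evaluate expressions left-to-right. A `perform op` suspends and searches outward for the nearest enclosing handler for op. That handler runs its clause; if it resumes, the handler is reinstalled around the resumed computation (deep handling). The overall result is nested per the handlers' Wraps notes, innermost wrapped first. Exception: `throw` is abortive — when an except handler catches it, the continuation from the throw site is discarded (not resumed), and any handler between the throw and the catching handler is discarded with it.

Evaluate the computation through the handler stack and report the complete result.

Answer: ([12], 9)

Step-by-step:
throw(5) @ H1 caught ⇒ 12
H2 returns [12]
H3 returns ([12], 9)
= ([12], 9)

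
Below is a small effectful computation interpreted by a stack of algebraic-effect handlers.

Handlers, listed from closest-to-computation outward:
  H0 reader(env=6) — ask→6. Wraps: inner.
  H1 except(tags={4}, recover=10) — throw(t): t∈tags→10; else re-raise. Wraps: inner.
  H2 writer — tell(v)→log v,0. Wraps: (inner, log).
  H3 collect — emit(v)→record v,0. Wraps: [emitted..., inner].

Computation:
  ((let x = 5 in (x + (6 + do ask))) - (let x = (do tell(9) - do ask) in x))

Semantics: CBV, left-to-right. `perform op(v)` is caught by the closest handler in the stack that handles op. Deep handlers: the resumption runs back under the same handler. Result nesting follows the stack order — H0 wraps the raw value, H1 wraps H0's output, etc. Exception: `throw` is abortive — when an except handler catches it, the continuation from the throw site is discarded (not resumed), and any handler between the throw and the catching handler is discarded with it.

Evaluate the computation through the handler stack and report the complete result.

Working:
ask @ H0 ⇒ 6
tell(9) @ H2 ⇒ log+=9
ask @ H0 ⇒ 6
H0 returns 23
H1 returns 23
H2 returns (23, (9))
H3 returns [(23, (9))]
= [(23, (9))]

Answer: [(23, (9))]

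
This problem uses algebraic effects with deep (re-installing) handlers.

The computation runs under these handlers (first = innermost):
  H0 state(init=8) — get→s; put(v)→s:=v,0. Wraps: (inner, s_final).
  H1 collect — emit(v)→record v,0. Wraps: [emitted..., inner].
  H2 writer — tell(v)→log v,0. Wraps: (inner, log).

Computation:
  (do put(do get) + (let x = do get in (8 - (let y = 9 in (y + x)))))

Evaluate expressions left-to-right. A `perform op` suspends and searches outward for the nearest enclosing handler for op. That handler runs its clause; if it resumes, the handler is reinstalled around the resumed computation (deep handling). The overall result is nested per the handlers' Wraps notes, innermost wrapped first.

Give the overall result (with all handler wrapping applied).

Answer: ([(-9, 8)], ())

Working:
get @ H0 ⇒ 8
put(8) @ H0 ⇒ s:=8
get @ H0 ⇒ 8
H0 returns (-9, 8)
H1 returns [(-9, 8)]
H2 returns ([(-9, 8)], ())
= ([(-9, 8)], ())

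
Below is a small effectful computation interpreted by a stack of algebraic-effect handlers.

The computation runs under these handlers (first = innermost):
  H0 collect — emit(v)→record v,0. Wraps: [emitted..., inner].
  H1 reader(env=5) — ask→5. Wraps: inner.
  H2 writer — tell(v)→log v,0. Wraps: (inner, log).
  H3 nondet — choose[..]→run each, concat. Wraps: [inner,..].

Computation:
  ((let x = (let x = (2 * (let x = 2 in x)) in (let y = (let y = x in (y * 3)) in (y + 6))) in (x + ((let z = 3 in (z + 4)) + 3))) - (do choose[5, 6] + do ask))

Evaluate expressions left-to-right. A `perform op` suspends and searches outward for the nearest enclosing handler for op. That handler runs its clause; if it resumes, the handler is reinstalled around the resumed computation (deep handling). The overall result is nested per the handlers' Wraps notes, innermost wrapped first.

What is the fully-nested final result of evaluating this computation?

Answer: [([18], ()), ([17], ())]

Step-by-step:
choose[5, 6] @ H3
  branch[0] choose=5:
    ask @ H1 ⇒ 5
    H0 returns [18]
    H1 returns [18]
    H2 returns ([18], ())
    H3 returns [([18], ())]
  branch[1] choose=6:
    ask @ H1 ⇒ 5
    H0 returns [17]
    H1 returns [17]
    H2 returns ([17], ())
    H3 returns [([17], ())]
= [([18], ()), ([17], ())]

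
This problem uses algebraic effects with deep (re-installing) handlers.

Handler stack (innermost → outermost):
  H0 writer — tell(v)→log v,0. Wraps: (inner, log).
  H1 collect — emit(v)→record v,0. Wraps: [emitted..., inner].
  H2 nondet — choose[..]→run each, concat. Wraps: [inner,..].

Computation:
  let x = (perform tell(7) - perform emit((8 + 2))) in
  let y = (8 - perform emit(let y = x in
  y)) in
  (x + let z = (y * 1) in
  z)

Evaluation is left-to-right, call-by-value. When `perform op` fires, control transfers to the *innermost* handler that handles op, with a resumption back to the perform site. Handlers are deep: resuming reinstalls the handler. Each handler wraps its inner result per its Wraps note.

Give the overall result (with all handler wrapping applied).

Step-by-step:
tell(7) @ H0 ⇒ log+=7
emit(10) @ H1 ⇒ out+=10
emit(0) @ H1 ⇒ out+=0
H0 returns (8, (7))
H1 returns [10, 0, (8, (7))]
H2 returns [[10, 0, (8, (7))]]
= [[10, 0, (8, (7))]]

Answer: [[10, 0, (8, (7))]]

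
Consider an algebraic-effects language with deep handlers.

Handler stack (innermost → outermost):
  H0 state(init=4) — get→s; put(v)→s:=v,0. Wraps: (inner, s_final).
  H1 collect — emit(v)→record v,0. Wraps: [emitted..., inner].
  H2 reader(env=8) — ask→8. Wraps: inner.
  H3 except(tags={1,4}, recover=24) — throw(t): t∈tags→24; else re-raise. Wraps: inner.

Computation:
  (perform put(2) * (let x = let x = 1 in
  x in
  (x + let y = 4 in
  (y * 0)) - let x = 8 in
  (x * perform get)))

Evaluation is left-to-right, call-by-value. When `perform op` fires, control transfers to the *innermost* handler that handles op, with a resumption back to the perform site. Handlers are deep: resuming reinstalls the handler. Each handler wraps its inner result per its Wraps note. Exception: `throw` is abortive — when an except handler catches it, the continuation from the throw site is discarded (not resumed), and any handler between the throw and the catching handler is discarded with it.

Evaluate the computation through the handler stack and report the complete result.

Working:
put(2) @ H0 ⇒ s:=2
get @ H0 ⇒ 2
H0 returns (0, 2)
H1 returns [(0, 2)]
H2 returns [(0, 2)]
H3 returns [(0, 2)]
= [(0, 2)]

Answer: [(0, 2)]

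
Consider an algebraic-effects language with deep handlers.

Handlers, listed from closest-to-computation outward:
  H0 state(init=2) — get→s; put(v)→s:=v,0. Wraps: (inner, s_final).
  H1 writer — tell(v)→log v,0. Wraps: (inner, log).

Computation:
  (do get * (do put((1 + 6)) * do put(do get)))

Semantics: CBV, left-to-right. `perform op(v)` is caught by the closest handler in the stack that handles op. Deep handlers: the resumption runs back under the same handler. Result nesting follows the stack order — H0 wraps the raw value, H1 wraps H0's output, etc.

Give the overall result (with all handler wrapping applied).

Answer: ((0, 7), ())

Evaluation trace:
get @ H0 ⇒ 2
put(7) @ H0 ⇒ s:=7
get @ H0 ⇒ 7
put(7) @ H0 ⇒ s:=7
H0 returns (0, 7)
H1 returns ((0, 7), ())
= ((0, 7), ())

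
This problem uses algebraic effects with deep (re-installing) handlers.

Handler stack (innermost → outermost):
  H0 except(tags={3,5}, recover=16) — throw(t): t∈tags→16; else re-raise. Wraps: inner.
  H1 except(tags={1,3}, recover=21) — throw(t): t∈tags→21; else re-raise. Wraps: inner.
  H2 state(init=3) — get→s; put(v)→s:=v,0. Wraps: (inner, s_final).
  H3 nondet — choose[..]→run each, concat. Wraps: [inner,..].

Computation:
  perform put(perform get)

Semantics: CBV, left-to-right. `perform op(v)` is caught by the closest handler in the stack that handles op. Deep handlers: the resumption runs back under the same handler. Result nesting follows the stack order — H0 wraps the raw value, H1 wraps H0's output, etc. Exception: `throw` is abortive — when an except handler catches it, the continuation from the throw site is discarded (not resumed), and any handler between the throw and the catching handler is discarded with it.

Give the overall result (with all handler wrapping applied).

Evaluation trace:
get @ H2 ⇒ 3
put(3) @ H2 ⇒ s:=3
H0 returns 0
H1 returns 0
H2 returns (0, 3)
H3 returns [(0, 3)]
= [(0, 3)]

Answer: [(0, 3)]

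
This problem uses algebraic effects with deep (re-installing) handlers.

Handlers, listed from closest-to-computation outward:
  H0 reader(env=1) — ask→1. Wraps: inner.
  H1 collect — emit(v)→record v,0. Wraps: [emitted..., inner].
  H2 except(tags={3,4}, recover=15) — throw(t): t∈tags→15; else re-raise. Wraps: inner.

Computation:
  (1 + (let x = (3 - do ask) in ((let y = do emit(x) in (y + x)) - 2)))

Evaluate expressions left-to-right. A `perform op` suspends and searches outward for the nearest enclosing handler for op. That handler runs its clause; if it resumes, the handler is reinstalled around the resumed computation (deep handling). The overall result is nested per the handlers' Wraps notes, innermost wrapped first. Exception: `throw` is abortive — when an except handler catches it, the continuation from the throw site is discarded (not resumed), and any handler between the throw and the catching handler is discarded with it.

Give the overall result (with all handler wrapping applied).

Evaluation trace:
ask @ H0 ⇒ 1
emit(2) @ H1 ⇒ out+=2
H0 returns 1
H1 returns [2, 1]
H2 returns [2, 1]
= [2, 1]

Answer: [2, 1]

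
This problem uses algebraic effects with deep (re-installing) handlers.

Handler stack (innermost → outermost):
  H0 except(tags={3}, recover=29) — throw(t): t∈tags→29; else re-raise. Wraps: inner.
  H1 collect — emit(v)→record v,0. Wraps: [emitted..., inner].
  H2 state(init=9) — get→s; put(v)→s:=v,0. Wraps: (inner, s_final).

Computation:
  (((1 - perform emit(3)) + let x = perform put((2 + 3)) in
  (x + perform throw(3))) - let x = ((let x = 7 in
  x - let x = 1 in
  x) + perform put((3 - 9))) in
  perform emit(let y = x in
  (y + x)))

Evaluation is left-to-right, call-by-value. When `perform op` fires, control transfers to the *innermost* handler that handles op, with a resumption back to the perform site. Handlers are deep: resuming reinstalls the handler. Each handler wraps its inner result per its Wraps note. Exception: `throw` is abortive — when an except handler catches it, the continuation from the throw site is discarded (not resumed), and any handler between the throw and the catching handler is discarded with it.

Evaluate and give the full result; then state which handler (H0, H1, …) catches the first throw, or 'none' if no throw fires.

Step-by-step:
emit(3) @ H1 ⇒ out+=3
put(5) @ H2 ⇒ s:=5
throw(3) @ H0 caught ⇒ 29
H1 returns [3, 29]
H2 returns ([3, 29], 5)
= ([3, 29], 5)

Answer: ([3, 29], 5) ; first throw caught by: H0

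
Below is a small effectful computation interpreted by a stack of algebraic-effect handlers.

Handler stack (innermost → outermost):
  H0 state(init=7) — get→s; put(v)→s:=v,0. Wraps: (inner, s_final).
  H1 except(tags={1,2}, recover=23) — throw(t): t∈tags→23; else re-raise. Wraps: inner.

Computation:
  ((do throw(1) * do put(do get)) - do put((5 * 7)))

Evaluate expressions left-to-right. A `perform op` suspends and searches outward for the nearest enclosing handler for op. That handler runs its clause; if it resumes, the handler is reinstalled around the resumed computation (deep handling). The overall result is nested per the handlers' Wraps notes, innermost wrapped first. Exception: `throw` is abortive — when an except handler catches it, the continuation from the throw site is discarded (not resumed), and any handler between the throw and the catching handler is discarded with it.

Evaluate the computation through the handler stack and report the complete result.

Working:
throw(1) @ H1 caught ⇒ 23
= 23

Answer: 23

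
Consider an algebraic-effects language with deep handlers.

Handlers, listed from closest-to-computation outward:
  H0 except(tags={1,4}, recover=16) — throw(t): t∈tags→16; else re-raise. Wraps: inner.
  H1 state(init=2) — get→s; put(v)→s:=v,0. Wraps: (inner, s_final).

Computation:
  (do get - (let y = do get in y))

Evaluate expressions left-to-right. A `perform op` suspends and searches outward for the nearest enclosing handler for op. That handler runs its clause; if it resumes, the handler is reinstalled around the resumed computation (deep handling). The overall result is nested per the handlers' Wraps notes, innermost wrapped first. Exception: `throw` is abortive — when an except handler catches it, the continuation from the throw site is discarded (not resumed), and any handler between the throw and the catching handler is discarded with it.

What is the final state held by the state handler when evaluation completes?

Answer: 2

Evaluation trace:
get @ H1 ⇒ 2
get @ H1 ⇒ 2
H0 returns 0
H1 returns (0, 2)
= (0, 2)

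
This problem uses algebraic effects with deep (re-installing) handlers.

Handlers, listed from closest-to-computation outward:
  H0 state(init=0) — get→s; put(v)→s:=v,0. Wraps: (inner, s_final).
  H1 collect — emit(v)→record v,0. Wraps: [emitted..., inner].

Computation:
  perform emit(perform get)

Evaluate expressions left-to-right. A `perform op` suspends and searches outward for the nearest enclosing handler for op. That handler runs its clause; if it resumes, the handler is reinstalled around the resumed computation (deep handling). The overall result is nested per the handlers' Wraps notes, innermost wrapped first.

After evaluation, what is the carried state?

Answer: 0

Step-by-step:
get @ H0 ⇒ 0
emit(0) @ H1 ⇒ out+=0
H0 returns (0, 0)
H1 returns [0, (0, 0)]
= [0, (0, 0)]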